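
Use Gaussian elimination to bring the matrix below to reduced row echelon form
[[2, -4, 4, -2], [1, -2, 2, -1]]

[[1, -2, 2, -1], [0, 0, 0, 0]]

R1 ← 1/2·R1
R2 ← R2 − R1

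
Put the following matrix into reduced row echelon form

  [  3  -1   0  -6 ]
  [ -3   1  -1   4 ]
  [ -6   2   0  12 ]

[[1, -1/3, 0, -2], [0, 0, 1, 2], [0, 0, 0, 0]]

ρ1 → 1/3·ρ1
  [  1  -1/3   0  -2 ]
  [ -3     1  -1   4 ]
  [ -6     2   0  12 ]
ρ2 → ρ2 + 3·ρ1
  [  1  -1/3   0  -2 ]
  [  0     0  -1  -2 ]
  [ -6     2   0  12 ]
ρ3 → ρ3 + 6·ρ1
  [ 1  -1/3   0  -2 ]
  [ 0     0  -1  -2 ]
  [ 0     0   0   0 ]
ρ2 → -1·ρ2
  [ 1  -1/3  0  -2 ]
  [ 0     0  1   2 ]
  [ 0     0  0   0 ]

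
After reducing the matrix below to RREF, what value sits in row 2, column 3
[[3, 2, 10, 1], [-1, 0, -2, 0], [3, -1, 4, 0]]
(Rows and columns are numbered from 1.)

2

R1 -> 1/3·R1
  [  1  2/3  10/3  1/3 ]
  [ -1    0    -2    0 ]
  [  3   -1     4    0 ]
R2 -> R2 + R1
  [ 1  2/3  10/3  1/3 ]
  [ 0  2/3   4/3  1/3 ]
  [ 3   -1     4    0 ]
R3 -> R3 − 3·R1
  [ 1  2/3  10/3  1/3 ]
  [ 0  2/3   4/3  1/3 ]
  [ 0   -3    -6   -1 ]
R2 -> 3/2·R2
  [ 1  2/3  10/3  1/3 ]
  [ 0    1     2  1/2 ]
  [ 0   -3    -6   -1 ]
R3 -> R3 + 3·R2
  [ 1  2/3  10/3  1/3 ]
  [ 0    1     2  1/2 ]
  [ 0    0     0  1/2 ]
R3 -> 2·R3
  [ 1  2/3  10/3  1/3 ]
  [ 0    1     2  1/2 ]
  [ 0    0     0    1 ]
R2 -> R2 − 1/2·R3
  [ 1  2/3  10/3  1/3 ]
  [ 0    1     2    0 ]
  [ 0    0     0    1 ]
R1 -> R1 − 1/3·R3
  [ 1  2/3  10/3  0 ]
  [ 0    1     2  0 ]
  [ 0    0     0  1 ]
R1 -> R1 − 2/3·R2
  [ 1  0  2  0 ]
  [ 0  1  2  0 ]
  [ 0  0  0  1 ]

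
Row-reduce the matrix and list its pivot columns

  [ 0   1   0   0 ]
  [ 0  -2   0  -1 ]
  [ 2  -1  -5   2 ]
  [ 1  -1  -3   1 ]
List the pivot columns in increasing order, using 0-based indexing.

0, 1, 2, 3

r1 <=> r3
  [ 2  -1  -5   2 ]
  [ 0  -2   0  -1 ]
  [ 0   1   0   0 ]
  [ 1  -1  -3   1 ]
r1 ← 1/2·r1
  [ 1  -1/2  -5/2   1 ]
  [ 0    -2     0  -1 ]
  [ 0     1     0   0 ]
  [ 1    -1    -3   1 ]
r4 ← r4 − r1
  [ 1  -1/2  -5/2   1 ]
  [ 0    -2     0  -1 ]
  [ 0     1     0   0 ]
  [ 0  -1/2  -1/2   0 ]
r2 ← -1/2·r2
  [ 1  -1/2  -5/2    1 ]
  [ 0     1     0  1/2 ]
  [ 0     1     0    0 ]
  [ 0  -1/2  -1/2    0 ]
r3 ← r3 − r2
  [ 1  -1/2  -5/2     1 ]
  [ 0     1     0   1/2 ]
  [ 0     0     0  -1/2 ]
  [ 0  -1/2  -1/2     0 ]
r4 ← r4 + 1/2·r2
  [ 1  -1/2  -5/2     1 ]
  [ 0     1     0   1/2 ]
  [ 0     0     0  -1/2 ]
  [ 0     0  -1/2   1/4 ]
r3 <=> r4
  [ 1  -1/2  -5/2     1 ]
  [ 0     1     0   1/2 ]
  [ 0     0  -1/2   1/4 ]
  [ 0     0     0  -1/2 ]
r3 ← -2·r3
  [ 1  -1/2  -5/2     1 ]
  [ 0     1     0   1/2 ]
  [ 0     0     1  -1/2 ]
  [ 0     0     0  -1/2 ]
r4 ← -2·r4
  [ 1  -1/2  -5/2     1 ]
  [ 0     1     0   1/2 ]
  [ 0     0     1  -1/2 ]
  [ 0     0     0     1 ]
r3 ← r3 + 1/2·r4
  [ 1  -1/2  -5/2    1 ]
  [ 0     1     0  1/2 ]
  [ 0     0     1    0 ]
  [ 0     0     0    1 ]
r2 ← r2 − 1/2·r4
  [ 1  -1/2  -5/2  1 ]
  [ 0     1     0  0 ]
  [ 0     0     1  0 ]
  [ 0     0     0  1 ]
r1 ← r1 − r4
  [ 1  -1/2  -5/2  0 ]
  [ 0     1     0  0 ]
  [ 0     0     1  0 ]
  [ 0     0     0  1 ]
r1 ← r1 + 5/2·r3
  [ 1  -1/2  0  0 ]
  [ 0     1  0  0 ]
  [ 0     0  1  0 ]
  [ 0     0  0  1 ]
r1 ← r1 + 1/2·r2
  [ 1  0  0  0 ]
  [ 0  1  0  0 ]
  [ 0  0  1  0 ]
  [ 0  0  0  1 ]
Pivot columns are the columns containing a leading 1.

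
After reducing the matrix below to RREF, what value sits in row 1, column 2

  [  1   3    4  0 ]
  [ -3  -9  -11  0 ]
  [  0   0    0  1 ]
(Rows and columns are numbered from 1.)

Add 3 times R1 to R2.
  [ 1  3  4  0 ]
  [ 0  0  1  0 ]
  [ 0  0  0  1 ]
Subtract 4 times R2 from R1.
  [ 1  3  0  0 ]
  [ 0  0  1  0 ]
  [ 0  0  0  1 ]

3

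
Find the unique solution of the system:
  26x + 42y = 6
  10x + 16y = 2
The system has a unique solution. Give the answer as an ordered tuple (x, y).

Form the augmented matrix and row-reduce:
  [ 26  42  |  6 ]
  [ 10  16  |  2 ]
Multiply r1 by 1/26.
  [  1  21/13  |  3/13 ]
  [ 10     16  |     2 ]
Subtract 10 times r1 from r2.
  [ 1  21/13  |   3/13 ]
  [ 0  -2/13  |  -4/13 ]
Multiply r2 by -13/2.
  [ 1  21/13  |  3/13 ]
  [ 0      1  |     2 ]
Subtract 21/13 times r2 from r1.
  [ 1  0  |  -3 ]
  [ 0  1  |   2 ]
Reading off the last column: x = -3, y = 2.

(-3, 2)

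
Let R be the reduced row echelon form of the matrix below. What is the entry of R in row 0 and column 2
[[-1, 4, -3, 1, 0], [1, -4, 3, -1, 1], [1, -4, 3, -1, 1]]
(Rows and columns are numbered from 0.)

Multiply ρ1 by -1.
  [ 1  -4  3  -1  0 ]
  [ 1  -4  3  -1  1 ]
  [ 1  -4  3  -1  1 ]
Subtract ρ1 from ρ2.
  [ 1  -4  3  -1  0 ]
  [ 0   0  0   0  1 ]
  [ 1  -4  3  -1  1 ]
Subtract ρ1 from ρ3.
  [ 1  -4  3  -1  0 ]
  [ 0   0  0   0  1 ]
  [ 0   0  0   0  1 ]
Subtract ρ2 from ρ3.
  [ 1  -4  3  -1  0 ]
  [ 0   0  0   0  1 ]
  [ 0   0  0   0  0 ]

3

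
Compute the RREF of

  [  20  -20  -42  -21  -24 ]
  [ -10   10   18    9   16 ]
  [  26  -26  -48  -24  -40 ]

Multiply R1 by 1/20.
  [   1   -1  -21/10  -21/20  -6/5 ]
  [ -10   10      18       9    16 ]
  [  26  -26     -48     -24   -40 ]
Add 10 times R1 to R2.
  [  1   -1  -21/10  -21/20  -6/5 ]
  [  0    0      -3    -3/2     4 ]
  [ 26  -26     -48     -24   -40 ]
Subtract 26 times R1 from R3.
  [ 1  -1  -21/10  -21/20   -6/5 ]
  [ 0   0      -3    -3/2      4 ]
  [ 0   0    33/5   33/10  -44/5 ]
Multiply R2 by -1/3.
  [ 1  -1  -21/10  -21/20   -6/5 ]
  [ 0   0       1     1/2   -4/3 ]
  [ 0   0    33/5   33/10  -44/5 ]
Subtract 33/5 times R2 from R3.
  [ 1  -1  -21/10  -21/20  -6/5 ]
  [ 0   0       1     1/2  -4/3 ]
  [ 0   0       0       0     0 ]
Add 21/10 times R2 to R1.
  [ 1  -1  0    0    -4 ]
  [ 0   0  1  1/2  -4/3 ]
  [ 0   0  0    0     0 ]

[[1, -1, 0, 0, -4], [0, 0, 1, 1/2, -4/3], [0, 0, 0, 0, 0]]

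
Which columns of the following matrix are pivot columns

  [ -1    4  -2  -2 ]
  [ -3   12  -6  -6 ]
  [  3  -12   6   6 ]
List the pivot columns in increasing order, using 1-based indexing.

1

R1 ← -1·R1
  [  1   -4   2   2 ]
  [ -3   12  -6  -6 ]
  [  3  -12   6   6 ]
R2 ← R2 + 3·R1
  [ 1   -4  2  2 ]
  [ 0    0  0  0 ]
  [ 3  -12  6  6 ]
R3 ← R3 − 3·R1
  [ 1  -4  2  2 ]
  [ 0   0  0  0 ]
  [ 0   0  0  0 ]
Pivot columns are the columns containing a leading 1.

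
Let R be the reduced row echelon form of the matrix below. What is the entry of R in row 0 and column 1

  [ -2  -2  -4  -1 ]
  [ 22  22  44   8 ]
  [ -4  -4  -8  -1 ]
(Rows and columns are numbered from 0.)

1

ρ1 ← -1/2·ρ1
  [  1   1   2  1/2 ]
  [ 22  22  44    8 ]
  [ -4  -4  -8   -1 ]
ρ2 ← ρ2 − 22·ρ1
  [  1   1   2  1/2 ]
  [  0   0   0   -3 ]
  [ -4  -4  -8   -1 ]
ρ3 ← ρ3 + 4·ρ1
  [ 1  1  2  1/2 ]
  [ 0  0  0   -3 ]
  [ 0  0  0    1 ]
ρ2 ← -1/3·ρ2
  [ 1  1  2  1/2 ]
  [ 0  0  0    1 ]
  [ 0  0  0    1 ]
ρ3 ← ρ3 − ρ2
  [ 1  1  2  1/2 ]
  [ 0  0  0    1 ]
  [ 0  0  0    0 ]
ρ1 ← ρ1 − 1/2·ρ2
  [ 1  1  2  0 ]
  [ 0  0  0  1 ]
  [ 0  0  0  0 ]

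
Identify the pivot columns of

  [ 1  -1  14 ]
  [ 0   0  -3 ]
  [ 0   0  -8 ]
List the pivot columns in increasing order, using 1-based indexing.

R2 ← -1/3·R2
  [ 1  -1  14 ]
  [ 0   0   1 ]
  [ 0   0  -8 ]
R3 ← R3 + 8·R2
  [ 1  -1  14 ]
  [ 0   0   1 ]
  [ 0   0   0 ]
R1 ← R1 − 14·R2
  [ 1  -1  0 ]
  [ 0   0  1 ]
  [ 0   0  0 ]
Pivot columns are the columns containing a leading 1.

1, 3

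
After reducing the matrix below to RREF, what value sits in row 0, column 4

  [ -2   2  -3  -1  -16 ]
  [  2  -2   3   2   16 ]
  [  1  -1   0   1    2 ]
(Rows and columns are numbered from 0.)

2

R1 := -1/2·R1
R2 := R2 − 2·R1
R3 := R3 − R1
R2 <=> R3
R2 := -2/3·R2
R2 := R2 + 1/3·R3
R1 := R1 − 1/2·R3
R1 := R1 − 3/2·R2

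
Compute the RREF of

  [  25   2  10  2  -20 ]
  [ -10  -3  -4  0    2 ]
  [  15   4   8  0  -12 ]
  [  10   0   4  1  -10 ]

R1 -> 1/25·R1
  [   1  2/25  2/5  2/25  -4/5 ]
  [ -10    -3   -4     0     2 ]
  [  15     4    8     0   -12 ]
  [  10     0    4     1   -10 ]
R2 -> R2 + 10·R1
  [  1   2/25  2/5  2/25  -4/5 ]
  [  0  -11/5    0   4/5    -6 ]
  [ 15      4    8     0   -12 ]
  [ 10      0    4     1   -10 ]
R3 -> R3 − 15·R1
  [  1   2/25  2/5  2/25  -4/5 ]
  [  0  -11/5    0   4/5    -6 ]
  [  0   14/5    2  -6/5     0 ]
  [ 10      0    4     1   -10 ]
R4 -> R4 − 10·R1
  [ 1   2/25  2/5  2/25  -4/5 ]
  [ 0  -11/5    0   4/5    -6 ]
  [ 0   14/5    2  -6/5     0 ]
  [ 0   -4/5    0   1/5    -2 ]
R2 -> -5/11·R2
  [ 1  2/25  2/5   2/25   -4/5 ]
  [ 0     1    0  -4/11  30/11 ]
  [ 0  14/5    2   -6/5      0 ]
  [ 0  -4/5    0    1/5     -2 ]
R3 -> R3 − 14/5·R2
  [ 1  2/25  2/5   2/25    -4/5 ]
  [ 0     1    0  -4/11   30/11 ]
  [ 0     0    2  -2/11  -84/11 ]
  [ 0  -4/5    0    1/5      -2 ]
R4 -> R4 + 4/5·R2
  [ 1  2/25  2/5   2/25    -4/5 ]
  [ 0     1    0  -4/11   30/11 ]
  [ 0     0    2  -2/11  -84/11 ]
  [ 0     0    0  -1/11    2/11 ]
R3 -> 1/2·R3
  [ 1  2/25  2/5   2/25    -4/5 ]
  [ 0     1    0  -4/11   30/11 ]
  [ 0     0    1  -1/11  -42/11 ]
  [ 0     0    0  -1/11    2/11 ]
R4 -> -11·R4
  [ 1  2/25  2/5   2/25    -4/5 ]
  [ 0     1    0  -4/11   30/11 ]
  [ 0     0    1  -1/11  -42/11 ]
  [ 0     0    0      1      -2 ]
R3 -> R3 + 1/11·R4
  [ 1  2/25  2/5   2/25   -4/5 ]
  [ 0     1    0  -4/11  30/11 ]
  [ 0     0    1      0     -4 ]
  [ 0     0    0      1     -2 ]
R2 -> R2 + 4/11·R4
  [ 1  2/25  2/5  2/25  -4/5 ]
  [ 0     1    0     0     2 ]
  [ 0     0    1     0    -4 ]
  [ 0     0    0     1    -2 ]
R1 -> R1 − 2/25·R4
  [ 1  2/25  2/5  0  -16/25 ]
  [ 0     1    0  0       2 ]
  [ 0     0    1  0      -4 ]
  [ 0     0    0  1      -2 ]
R1 -> R1 − 2/5·R3
  [ 1  2/25  0  0  24/25 ]
  [ 0     1  0  0      2 ]
  [ 0     0  1  0     -4 ]
  [ 0     0  0  1     -2 ]
R1 -> R1 − 2/25·R2
  [ 1  0  0  0  4/5 ]
  [ 0  1  0  0    2 ]
  [ 0  0  1  0   -4 ]
  [ 0  0  0  1   -2 ]

[[1, 0, 0, 0, 4/5], [0, 1, 0, 0, 2], [0, 0, 1, 0, -4], [0, 0, 0, 1, -2]]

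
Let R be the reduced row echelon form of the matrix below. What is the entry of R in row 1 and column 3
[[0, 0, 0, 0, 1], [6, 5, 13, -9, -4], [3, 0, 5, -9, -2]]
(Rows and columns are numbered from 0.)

Swap R1 and R2.
  [ 6  5  13  -9  -4 ]
  [ 0  0   0   0   1 ]
  [ 3  0   5  -9  -2 ]
Multiply R1 by 1/6.
  [ 1  5/6  13/6  -3/2  -2/3 ]
  [ 0    0     0     0     1 ]
  [ 3    0     5    -9    -2 ]
Subtract 3 times R1 from R3.
  [ 1   5/6  13/6  -3/2  -2/3 ]
  [ 0     0     0     0     1 ]
  [ 0  -5/2  -3/2  -9/2     0 ]
Swap R2 and R3.
  [ 1   5/6  13/6  -3/2  -2/3 ]
  [ 0  -5/2  -3/2  -9/2     0 ]
  [ 0     0     0     0     1 ]
Multiply R2 by -2/5.
  [ 1  5/6  13/6  -3/2  -2/3 ]
  [ 0    1   3/5   9/5     0 ]
  [ 0    0     0     0     1 ]
Add 2/3 times R3 to R1.
  [ 1  5/6  13/6  -3/2  0 ]
  [ 0    1   3/5   9/5  0 ]
  [ 0    0     0     0  1 ]
Subtract 5/6 times R2 from R1.
  [ 1  0  5/3   -3  0 ]
  [ 0  1  3/5  9/5  0 ]
  [ 0  0    0    0  1 ]

9/5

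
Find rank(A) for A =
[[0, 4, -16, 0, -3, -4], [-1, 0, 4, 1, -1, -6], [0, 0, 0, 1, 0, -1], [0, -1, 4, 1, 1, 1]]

R1 <-> R2
  [ -1   0    4  1  -1  -6 ]
  [  0   4  -16  0  -3  -4 ]
  [  0   0    0  1   0  -1 ]
  [  0  -1    4  1   1   1 ]
R1 ← -1·R1
  [ 1   0   -4  -1   1   6 ]
  [ 0   4  -16   0  -3  -4 ]
  [ 0   0    0   1   0  -1 ]
  [ 0  -1    4   1   1   1 ]
R2 ← 1/4·R2
  [ 1   0  -4  -1     1   6 ]
  [ 0   1  -4   0  -3/4  -1 ]
  [ 0   0   0   1     0  -1 ]
  [ 0  -1   4   1     1   1 ]
R4 ← R4 + R2
  [ 1  0  -4  -1     1   6 ]
  [ 0  1  -4   0  -3/4  -1 ]
  [ 0  0   0   1     0  -1 ]
  [ 0  0   0   1   1/4   0 ]
R4 ← R4 − R3
  [ 1  0  -4  -1     1   6 ]
  [ 0  1  -4   0  -3/4  -1 ]
  [ 0  0   0   1     0  -1 ]
  [ 0  0   0   0   1/4   1 ]
R4 ← 4·R4
  [ 1  0  -4  -1     1   6 ]
  [ 0  1  -4   0  -3/4  -1 ]
  [ 0  0   0   1     0  -1 ]
  [ 0  0   0   0     1   4 ]
R2 ← R2 + 3/4·R4
  [ 1  0  -4  -1  1   6 ]
  [ 0  1  -4   0  0   2 ]
  [ 0  0   0   1  0  -1 ]
  [ 0  0   0   0  1   4 ]
R1 ← R1 − R4
  [ 1  0  -4  -1  0   2 ]
  [ 0  1  -4   0  0   2 ]
  [ 0  0   0   1  0  -1 ]
  [ 0  0   0   0  1   4 ]
R1 ← R1 + R3
  [ 1  0  -4  0  0   1 ]
  [ 0  1  -4  0  0   2 ]
  [ 0  0   0  1  0  -1 ]
  [ 0  0   0  0  1   4 ]
The reduced form has 4 nonzero rows.

rank = 4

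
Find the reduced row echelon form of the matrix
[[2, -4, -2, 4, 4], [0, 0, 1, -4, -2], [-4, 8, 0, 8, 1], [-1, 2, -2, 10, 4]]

[[1, -2, 0, -2, 0], [0, 0, 1, -4, 0], [0, 0, 0, 0, 1], [0, 0, 0, 0, 0]]

Multiply R1 by 1/2.
  [  1  -2  -1   2   2 ]
  [  0   0   1  -4  -2 ]
  [ -4   8   0   8   1 ]
  [ -1   2  -2  10   4 ]
Add 4 times R1 to R3.
  [  1  -2  -1   2   2 ]
  [  0   0   1  -4  -2 ]
  [  0   0  -4  16   9 ]
  [ -1   2  -2  10   4 ]
Add R1 to R4.
  [ 1  -2  -1   2   2 ]
  [ 0   0   1  -4  -2 ]
  [ 0   0  -4  16   9 ]
  [ 0   0  -3  12   6 ]
Add 4 times R2 to R3.
  [ 1  -2  -1   2   2 ]
  [ 0   0   1  -4  -2 ]
  [ 0   0   0   0   1 ]
  [ 0   0  -3  12   6 ]
Add 3 times R2 to R4.
  [ 1  -2  -1   2   2 ]
  [ 0   0   1  -4  -2 ]
  [ 0   0   0   0   1 ]
  [ 0   0   0   0   0 ]
Add 2 times R3 to R2.
  [ 1  -2  -1   2  2 ]
  [ 0   0   1  -4  0 ]
  [ 0   0   0   0  1 ]
  [ 0   0   0   0  0 ]
Subtract 2 times R3 from R1.
  [ 1  -2  -1   2  0 ]
  [ 0   0   1  -4  0 ]
  [ 0   0   0   0  1 ]
  [ 0   0   0   0  0 ]
Add R2 to R1.
  [ 1  -2  0  -2  0 ]
  [ 0   0  1  -4  0 ]
  [ 0   0  0   0  1 ]
  [ 0   0  0   0  0 ]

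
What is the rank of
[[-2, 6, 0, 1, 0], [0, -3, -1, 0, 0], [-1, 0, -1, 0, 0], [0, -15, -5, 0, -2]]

Multiply R1 by -1/2.
  [  1   -3   0  -1/2   0 ]
  [  0   -3  -1     0   0 ]
  [ -1    0  -1     0   0 ]
  [  0  -15  -5     0  -2 ]
Add R1 to R3.
  [ 1   -3   0  -1/2   0 ]
  [ 0   -3  -1     0   0 ]
  [ 0   -3  -1  -1/2   0 ]
  [ 0  -15  -5     0  -2 ]
Multiply R2 by -1/3.
  [ 1   -3    0  -1/2   0 ]
  [ 0    1  1/3     0   0 ]
  [ 0   -3   -1  -1/2   0 ]
  [ 0  -15   -5     0  -2 ]
Add 3 times R2 to R3.
  [ 1   -3    0  -1/2   0 ]
  [ 0    1  1/3     0   0 ]
  [ 0    0    0  -1/2   0 ]
  [ 0  -15   -5     0  -2 ]
Add 15 times R2 to R4.
  [ 1  -3    0  -1/2   0 ]
  [ 0   1  1/3     0   0 ]
  [ 0   0    0  -1/2   0 ]
  [ 0   0    0     0  -2 ]
Multiply R3 by -2.
  [ 1  -3    0  -1/2   0 ]
  [ 0   1  1/3     0   0 ]
  [ 0   0    0     1   0 ]
  [ 0   0    0     0  -2 ]
Multiply R4 by -1/2.
  [ 1  -3    0  -1/2  0 ]
  [ 0   1  1/3     0  0 ]
  [ 0   0    0     1  0 ]
  [ 0   0    0     0  1 ]
Add 1/2 times R3 to R1.
  [ 1  -3    0  0  0 ]
  [ 0   1  1/3  0  0 ]
  [ 0   0    0  1  0 ]
  [ 0   0    0  0  1 ]
Add 3 times R2 to R1.
  [ 1  0    1  0  0 ]
  [ 0  1  1/3  0  0 ]
  [ 0  0    0  1  0 ]
  [ 0  0    0  0  1 ]
The reduced form has 4 nonzero rows.

rank = 4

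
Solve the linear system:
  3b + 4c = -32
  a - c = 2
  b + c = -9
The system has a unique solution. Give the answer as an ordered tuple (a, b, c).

(-3, -4, -5)

Form the augmented matrix and row-reduce:
  [ 0  3   4  |  -32 ]
  [ 1  0  -1  |    2 ]
  [ 0  1   1  |   -9 ]
R1 ↔ R2
  [ 1  0  -1  |    2 ]
  [ 0  3   4  |  -32 ]
  [ 0  1   1  |   -9 ]
R2 → 1/3·R2
  [ 1  0   -1  |      2 ]
  [ 0  1  4/3  |  -32/3 ]
  [ 0  1    1  |     -9 ]
R3 → R3 − R2
  [ 1  0    -1  |      2 ]
  [ 0  1   4/3  |  -32/3 ]
  [ 0  0  -1/3  |    5/3 ]
R3 → -3·R3
  [ 1  0   -1  |      2 ]
  [ 0  1  4/3  |  -32/3 ]
  [ 0  0    1  |     -5 ]
R2 → R2 − 4/3·R3
  [ 1  0  -1  |   2 ]
  [ 0  1   0  |  -4 ]
  [ 0  0   1  |  -5 ]
R1 → R1 + R3
  [ 1  0  0  |  -3 ]
  [ 0  1  0  |  -4 ]
  [ 0  0  1  |  -5 ]
Reading off the last column: a = -3, b = -4, c = -5.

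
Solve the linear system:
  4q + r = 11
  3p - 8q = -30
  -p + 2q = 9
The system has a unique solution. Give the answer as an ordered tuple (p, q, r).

Form the augmented matrix and row-reduce:
  [  0   4  1  |   11 ]
  [  3  -8  0  |  -30 ]
  [ -1   2  0  |    9 ]
R1 <-> R2
R1 -> 1/3·R1
R3 -> R3 + R1
R2 -> 1/4·R2
R3 -> R3 + 2/3·R2
R3 -> 6·R3
R2 -> R2 − 1/4·R3
R1 -> R1 + 8/3·R2
Reading off the last column: p = -6, q = 3/2, r = 5.

(-6, 3/2, 5)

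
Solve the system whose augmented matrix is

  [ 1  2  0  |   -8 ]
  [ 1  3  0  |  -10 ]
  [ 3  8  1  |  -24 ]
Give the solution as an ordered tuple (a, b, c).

(-4, -2, 4)

ρ2 → ρ2 − ρ1
ρ3 → ρ3 − 3·ρ1
ρ3 → ρ3 − 2·ρ2
ρ1 → ρ1 − 2·ρ2
Reading off the last column: a = -4, b = -2, c = 4.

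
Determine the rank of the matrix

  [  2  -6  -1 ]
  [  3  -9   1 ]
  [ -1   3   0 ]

rank = 2

R1 -> 1/2·R1
  [  1  -3  -1/2 ]
  [  3  -9     1 ]
  [ -1   3     0 ]
R2 -> R2 − 3·R1
  [  1  -3  -1/2 ]
  [  0   0   5/2 ]
  [ -1   3     0 ]
R3 -> R3 + R1
  [ 1  -3  -1/2 ]
  [ 0   0   5/2 ]
  [ 0   0  -1/2 ]
R2 -> 2/5·R2
  [ 1  -3  -1/2 ]
  [ 0   0     1 ]
  [ 0   0  -1/2 ]
R3 -> R3 + 1/2·R2
  [ 1  -3  -1/2 ]
  [ 0   0     1 ]
  [ 0   0     0 ]
R1 -> R1 + 1/2·R2
  [ 1  -3  0 ]
  [ 0   0  1 ]
  [ 0   0  0 ]
The reduced form has 2 nonzero rows.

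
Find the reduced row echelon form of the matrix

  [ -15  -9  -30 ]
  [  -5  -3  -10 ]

R1 := -1/15·R1
R2 := R2 + 5·R1

[[1, 3/5, 2], [0, 0, 0]]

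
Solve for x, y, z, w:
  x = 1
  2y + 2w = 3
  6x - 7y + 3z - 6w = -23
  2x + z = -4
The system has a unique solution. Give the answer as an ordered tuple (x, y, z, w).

(1, 2, -6, -1/2)

Form the augmented matrix and row-reduce:
  [ 1   0  0   0  |    1 ]
  [ 0   2  0   2  |    3 ]
  [ 6  -7  3  -6  |  -23 ]
  [ 2   0  1   0  |   -4 ]
R3 -> R3 − 6·R1
  [ 1   0  0   0  |    1 ]
  [ 0   2  0   2  |    3 ]
  [ 0  -7  3  -6  |  -29 ]
  [ 2   0  1   0  |   -4 ]
R4 -> R4 − 2·R1
  [ 1   0  0   0  |    1 ]
  [ 0   2  0   2  |    3 ]
  [ 0  -7  3  -6  |  -29 ]
  [ 0   0  1   0  |   -6 ]
R2 -> 1/2·R2
  [ 1   0  0   0  |    1 ]
  [ 0   1  0   1  |  3/2 ]
  [ 0  -7  3  -6  |  -29 ]
  [ 0   0  1   0  |   -6 ]
R3 -> R3 + 7·R2
  [ 1  0  0  0  |      1 ]
  [ 0  1  0  1  |    3/2 ]
  [ 0  0  3  1  |  -37/2 ]
  [ 0  0  1  0  |     -6 ]
R3 -> 1/3·R3
  [ 1  0  0    0  |      1 ]
  [ 0  1  0    1  |    3/2 ]
  [ 0  0  1  1/3  |  -37/6 ]
  [ 0  0  1    0  |     -6 ]
R4 -> R4 − R3
  [ 1  0  0     0  |      1 ]
  [ 0  1  0     1  |    3/2 ]
  [ 0  0  1   1/3  |  -37/6 ]
  [ 0  0  0  -1/3  |    1/6 ]
R4 -> -3·R4
  [ 1  0  0    0  |      1 ]
  [ 0  1  0    1  |    3/2 ]
  [ 0  0  1  1/3  |  -37/6 ]
  [ 0  0  0    1  |   -1/2 ]
R3 -> R3 − 1/3·R4
  [ 1  0  0  0  |     1 ]
  [ 0  1  0  1  |   3/2 ]
  [ 0  0  1  0  |    -6 ]
  [ 0  0  0  1  |  -1/2 ]
R2 -> R2 − R4
  [ 1  0  0  0  |     1 ]
  [ 0  1  0  0  |     2 ]
  [ 0  0  1  0  |    -6 ]
  [ 0  0  0  1  |  -1/2 ]
Reading off the last column: x = 1, y = 2, z = -6, w = -1/2.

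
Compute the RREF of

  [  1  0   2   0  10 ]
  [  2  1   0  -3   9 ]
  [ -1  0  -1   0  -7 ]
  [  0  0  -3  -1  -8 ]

ρ2 := ρ2 − 2·ρ1
  [  1  0   2   0   10 ]
  [  0  1  -4  -3  -11 ]
  [ -1  0  -1   0   -7 ]
  [  0  0  -3  -1   -8 ]
ρ3 := ρ3 + ρ1
  [ 1  0   2   0   10 ]
  [ 0  1  -4  -3  -11 ]
  [ 0  0   1   0    3 ]
  [ 0  0  -3  -1   -8 ]
ρ4 := ρ4 + 3·ρ3
  [ 1  0   2   0   10 ]
  [ 0  1  -4  -3  -11 ]
  [ 0  0   1   0    3 ]
  [ 0  0   0  -1    1 ]
ρ4 := -1·ρ4
  [ 1  0   2   0   10 ]
  [ 0  1  -4  -3  -11 ]
  [ 0  0   1   0    3 ]
  [ 0  0   0   1   -1 ]
ρ2 := ρ2 + 3·ρ4
  [ 1  0   2  0   10 ]
  [ 0  1  -4  0  -14 ]
  [ 0  0   1  0    3 ]
  [ 0  0   0  1   -1 ]
ρ2 := ρ2 + 4·ρ3
  [ 1  0  2  0  10 ]
  [ 0  1  0  0  -2 ]
  [ 0  0  1  0   3 ]
  [ 0  0  0  1  -1 ]
ρ1 := ρ1 − 2·ρ3
  [ 1  0  0  0   4 ]
  [ 0  1  0  0  -2 ]
  [ 0  0  1  0   3 ]
  [ 0  0  0  1  -1 ]

[[1, 0, 0, 0, 4], [0, 1, 0, 0, -2], [0, 0, 1, 0, 3], [0, 0, 0, 1, -1]]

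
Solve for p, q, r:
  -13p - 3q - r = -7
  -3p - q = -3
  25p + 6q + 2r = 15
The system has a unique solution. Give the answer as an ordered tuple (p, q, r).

Form the augmented matrix and row-reduce:
  [ -13  -3  -1  |  -7 ]
  [  -3  -1   0  |  -3 ]
  [  25   6   2  |  15 ]
R1 → -1/13·R1
R2 → R2 + 3·R1
R3 → R3 − 25·R1
R2 → -13/4·R2
R3 → R3 − 3/13·R2
R3 → 4·R3
R2 → R2 + 3/4·R3
R1 → R1 − 1/13·R3
R1 → R1 − 3/13·R2
Reading off the last column: p = -1, q = 6, r = 2.

(-1, 6, 2)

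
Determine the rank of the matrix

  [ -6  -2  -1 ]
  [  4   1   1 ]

rank = 2

R1 -> -1/6·R1
  [ 1  1/3  1/6 ]
  [ 4    1    1 ]
R2 -> R2 − 4·R1
  [ 1   1/3  1/6 ]
  [ 0  -1/3  1/3 ]
R2 -> -3·R2
  [ 1  1/3  1/6 ]
  [ 0    1   -1 ]
R1 -> R1 − 1/3·R2
  [ 1  0  1/2 ]
  [ 0  1   -1 ]
The reduced form has 2 nonzero rows.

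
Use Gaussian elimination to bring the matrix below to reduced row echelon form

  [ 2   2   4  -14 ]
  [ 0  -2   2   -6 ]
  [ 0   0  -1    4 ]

Multiply R1 by 1/2.
  [ 1   1   2  -7 ]
  [ 0  -2   2  -6 ]
  [ 0   0  -1   4 ]
Multiply R2 by -1/2.
  [ 1  1   2  -7 ]
  [ 0  1  -1   3 ]
  [ 0  0  -1   4 ]
Multiply R3 by -1.
  [ 1  1   2  -7 ]
  [ 0  1  -1   3 ]
  [ 0  0   1  -4 ]
Add R3 to R2.
  [ 1  1  2  -7 ]
  [ 0  1  0  -1 ]
  [ 0  0  1  -4 ]
Subtract 2 times R3 from R1.
  [ 1  1  0   1 ]
  [ 0  1  0  -1 ]
  [ 0  0  1  -4 ]
Subtract R2 from R1.
  [ 1  0  0   2 ]
  [ 0  1  0  -1 ]
  [ 0  0  1  -4 ]

[[1, 0, 0, 2], [0, 1, 0, -1], [0, 0, 1, -4]]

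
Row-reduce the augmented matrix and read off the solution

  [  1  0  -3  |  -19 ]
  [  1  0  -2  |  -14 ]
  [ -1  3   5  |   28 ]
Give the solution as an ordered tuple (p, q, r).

(-4, -1/3, 5)

R2 -> R2 − R1
  [  1  0  -3  |  -19 ]
  [  0  0   1  |    5 ]
  [ -1  3   5  |   28 ]
R3 -> R3 + R1
  [ 1  0  -3  |  -19 ]
  [ 0  0   1  |    5 ]
  [ 0  3   2  |    9 ]
R2 ↔ R3
  [ 1  0  -3  |  -19 ]
  [ 0  3   2  |    9 ]
  [ 0  0   1  |    5 ]
R2 -> 1/3·R2
  [ 1  0   -3  |  -19 ]
  [ 0  1  2/3  |    3 ]
  [ 0  0    1  |    5 ]
R2 -> R2 − 2/3·R3
  [ 1  0  -3  |   -19 ]
  [ 0  1   0  |  -1/3 ]
  [ 0  0   1  |     5 ]
R1 -> R1 + 3·R3
  [ 1  0  0  |    -4 ]
  [ 0  1  0  |  -1/3 ]
  [ 0  0  1  |     5 ]
Reading off the last column: p = -4, q = -1/3, r = 5.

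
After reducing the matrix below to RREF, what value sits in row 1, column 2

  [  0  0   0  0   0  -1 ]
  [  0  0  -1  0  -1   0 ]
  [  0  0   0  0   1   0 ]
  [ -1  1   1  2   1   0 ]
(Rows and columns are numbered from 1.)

R1 <-> R4
R1 -> -1·R1
R2 -> -1·R2
R4 -> -1·R4
R2 -> R2 − R3
R1 -> R1 + R3
R1 -> R1 + R2

-1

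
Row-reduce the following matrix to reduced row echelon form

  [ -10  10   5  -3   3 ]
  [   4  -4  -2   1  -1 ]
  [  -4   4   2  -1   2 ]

r1 → -1/10·r1
  [  1  -1  -1/2  3/10  -3/10 ]
  [  4  -4    -2     1     -1 ]
  [ -4   4     2    -1      2 ]
r2 → r2 − 4·r1
  [  1  -1  -1/2  3/10  -3/10 ]
  [  0   0     0  -1/5    1/5 ]
  [ -4   4     2    -1      2 ]
r3 → r3 + 4·r1
  [ 1  -1  -1/2  3/10  -3/10 ]
  [ 0   0     0  -1/5    1/5 ]
  [ 0   0     0   1/5    4/5 ]
r2 → -5·r2
  [ 1  -1  -1/2  3/10  -3/10 ]
  [ 0   0     0     1     -1 ]
  [ 0   0     0   1/5    4/5 ]
r3 → r3 − 1/5·r2
  [ 1  -1  -1/2  3/10  -3/10 ]
  [ 0   0     0     1     -1 ]
  [ 0   0     0     0      1 ]
r2 → r2 + r3
  [ 1  -1  -1/2  3/10  -3/10 ]
  [ 0   0     0     1      0 ]
  [ 0   0     0     0      1 ]
r1 → r1 + 3/10·r3
  [ 1  -1  -1/2  3/10  0 ]
  [ 0   0     0     1  0 ]
  [ 0   0     0     0  1 ]
r1 → r1 − 3/10·r2
  [ 1  -1  -1/2  0  0 ]
  [ 0   0     0  1  0 ]
  [ 0   0     0  0  1 ]

[[1, -1, -1/2, 0, 0], [0, 0, 0, 1, 0], [0, 0, 0, 0, 1]]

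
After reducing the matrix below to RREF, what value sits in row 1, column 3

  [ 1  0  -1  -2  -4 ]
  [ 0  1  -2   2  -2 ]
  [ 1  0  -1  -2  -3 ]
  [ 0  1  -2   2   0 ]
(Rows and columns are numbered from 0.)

R3 := R3 − R1
  [ 1  0  -1  -2  -4 ]
  [ 0  1  -2   2  -2 ]
  [ 0  0   0   0   1 ]
  [ 0  1  -2   2   0 ]
R4 := R4 − R2
  [ 1  0  -1  -2  -4 ]
  [ 0  1  -2   2  -2 ]
  [ 0  0   0   0   1 ]
  [ 0  0   0   0   2 ]
R4 := R4 − 2·R3
  [ 1  0  -1  -2  -4 ]
  [ 0  1  -2   2  -2 ]
  [ 0  0   0   0   1 ]
  [ 0  0   0   0   0 ]
R2 := R2 + 2·R3
  [ 1  0  -1  -2  -4 ]
  [ 0  1  -2   2   0 ]
  [ 0  0   0   0   1 ]
  [ 0  0   0   0   0 ]
R1 := R1 + 4·R3
  [ 1  0  -1  -2  0 ]
  [ 0  1  -2   2  0 ]
  [ 0  0   0   0  1 ]
  [ 0  0   0   0  0 ]

2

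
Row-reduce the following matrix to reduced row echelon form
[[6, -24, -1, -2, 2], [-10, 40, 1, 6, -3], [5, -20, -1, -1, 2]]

R1 → 1/6·R1
  [   1   -4  -1/6  -1/3  1/3 ]
  [ -10   40     1     6   -3 ]
  [   5  -20    -1    -1    2 ]
R2 → R2 + 10·R1
  [ 1   -4  -1/6  -1/3  1/3 ]
  [ 0    0  -2/3   8/3  1/3 ]
  [ 5  -20    -1    -1    2 ]
R3 → R3 − 5·R1
  [ 1  -4  -1/6  -1/3  1/3 ]
  [ 0   0  -2/3   8/3  1/3 ]
  [ 0   0  -1/6   2/3  1/3 ]
R2 → -3/2·R2
  [ 1  -4  -1/6  -1/3   1/3 ]
  [ 0   0     1    -4  -1/2 ]
  [ 0   0  -1/6   2/3   1/3 ]
R3 → R3 + 1/6·R2
  [ 1  -4  -1/6  -1/3   1/3 ]
  [ 0   0     1    -4  -1/2 ]
  [ 0   0     0     0   1/4 ]
R3 → 4·R3
  [ 1  -4  -1/6  -1/3   1/3 ]
  [ 0   0     1    -4  -1/2 ]
  [ 0   0     0     0     1 ]
R2 → R2 + 1/2·R3
  [ 1  -4  -1/6  -1/3  1/3 ]
  [ 0   0     1    -4    0 ]
  [ 0   0     0     0    1 ]
R1 → R1 − 1/3·R3
  [ 1  -4  -1/6  -1/3  0 ]
  [ 0   0     1    -4  0 ]
  [ 0   0     0     0  1 ]
R1 → R1 + 1/6·R2
  [ 1  -4  0  -1  0 ]
  [ 0   0  1  -4  0 ]
  [ 0   0  0   0  1 ]

[[1, -4, 0, -1, 0], [0, 0, 1, -4, 0], [0, 0, 0, 0, 1]]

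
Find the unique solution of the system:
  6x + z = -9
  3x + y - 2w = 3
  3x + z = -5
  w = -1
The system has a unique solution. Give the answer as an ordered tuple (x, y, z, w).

Form the augmented matrix and row-reduce:
  [ 6  0  1   0  |  -9 ]
  [ 3  1  0  -2  |   3 ]
  [ 3  0  1   0  |  -5 ]
  [ 0  0  0   1  |  -1 ]
r1 → 1/6·r1
  [ 1  0  1/6   0  |  -3/2 ]
  [ 3  1    0  -2  |     3 ]
  [ 3  0    1   0  |    -5 ]
  [ 0  0    0   1  |    -1 ]
r2 → r2 − 3·r1
  [ 1  0   1/6   0  |  -3/2 ]
  [ 0  1  -1/2  -2  |  15/2 ]
  [ 3  0     1   0  |    -5 ]
  [ 0  0     0   1  |    -1 ]
r3 → r3 − 3·r1
  [ 1  0   1/6   0  |  -3/2 ]
  [ 0  1  -1/2  -2  |  15/2 ]
  [ 0  0   1/2   0  |  -1/2 ]
  [ 0  0     0   1  |    -1 ]
r3 → 2·r3
  [ 1  0   1/6   0  |  -3/2 ]
  [ 0  1  -1/2  -2  |  15/2 ]
  [ 0  0     1   0  |    -1 ]
  [ 0  0     0   1  |    -1 ]
r2 → r2 + 2·r4
  [ 1  0   1/6  0  |  -3/2 ]
  [ 0  1  -1/2  0  |  11/2 ]
  [ 0  0     1  0  |    -1 ]
  [ 0  0     0  1  |    -1 ]
r2 → r2 + 1/2·r3
  [ 1  0  1/6  0  |  -3/2 ]
  [ 0  1    0  0  |     5 ]
  [ 0  0    1  0  |    -1 ]
  [ 0  0    0  1  |    -1 ]
r1 → r1 − 1/6·r3
  [ 1  0  0  0  |  -4/3 ]
  [ 0  1  0  0  |     5 ]
  [ 0  0  1  0  |    -1 ]
  [ 0  0  0  1  |    -1 ]
Reading off the last column: x = -4/3, y = 5, z = -1, w = -1.

(-4/3, 5, -1, -1)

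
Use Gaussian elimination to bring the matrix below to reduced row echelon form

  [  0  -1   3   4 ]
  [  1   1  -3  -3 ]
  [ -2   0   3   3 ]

[[1, 0, 0, 1], [0, 1, 0, 1], [0, 0, 1, 5/3]]

r1 ↔ r2
  [  1   1  -3  -3 ]
  [  0  -1   3   4 ]
  [ -2   0   3   3 ]
r3 := r3 + 2·r1
  [ 1   1  -3  -3 ]
  [ 0  -1   3   4 ]
  [ 0   2  -3  -3 ]
r2 := -1·r2
  [ 1  1  -3  -3 ]
  [ 0  1  -3  -4 ]
  [ 0  2  -3  -3 ]
r3 := r3 − 2·r2
  [ 1  1  -3  -3 ]
  [ 0  1  -3  -4 ]
  [ 0  0   3   5 ]
r3 := 1/3·r3
  [ 1  1  -3   -3 ]
  [ 0  1  -3   -4 ]
  [ 0  0   1  5/3 ]
r2 := r2 + 3·r3
  [ 1  1  -3   -3 ]
  [ 0  1   0    1 ]
  [ 0  0   1  5/3 ]
r1 := r1 + 3·r3
  [ 1  1  0    2 ]
  [ 0  1  0    1 ]
  [ 0  0  1  5/3 ]
r1 := r1 − r2
  [ 1  0  0    1 ]
  [ 0  1  0    1 ]
  [ 0  0  1  5/3 ]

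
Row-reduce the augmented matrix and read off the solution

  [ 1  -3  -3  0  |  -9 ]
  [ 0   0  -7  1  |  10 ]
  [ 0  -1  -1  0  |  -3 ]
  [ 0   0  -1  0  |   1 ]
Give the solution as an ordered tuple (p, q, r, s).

(0, 4, -1, 3)

ρ2 ↔ ρ3
ρ2 -> -1·ρ2
ρ3 -> -1/7·ρ3
ρ4 -> ρ4 + ρ3
ρ4 -> -7·ρ4
ρ3 -> ρ3 + 1/7·ρ4
ρ2 -> ρ2 − ρ3
ρ1 -> ρ1 + 3·ρ3
ρ1 -> ρ1 + 3·ρ2
Reading off the last column: p = 0, q = 4, r = -1, s = 3.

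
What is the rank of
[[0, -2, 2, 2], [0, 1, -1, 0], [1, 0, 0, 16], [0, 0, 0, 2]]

Swap R1 and R3.
  [ 1   0   0  16 ]
  [ 0   1  -1   0 ]
  [ 0  -2   2   2 ]
  [ 0   0   0   2 ]
Add 2 times R2 to R3.
  [ 1  0   0  16 ]
  [ 0  1  -1   0 ]
  [ 0  0   0   2 ]
  [ 0  0   0   2 ]
Multiply R3 by 1/2.
  [ 1  0   0  16 ]
  [ 0  1  -1   0 ]
  [ 0  0   0   1 ]
  [ 0  0   0   2 ]
Subtract 2 times R3 from R4.
  [ 1  0   0  16 ]
  [ 0  1  -1   0 ]
  [ 0  0   0   1 ]
  [ 0  0   0   0 ]
Subtract 16 times R3 from R1.
  [ 1  0   0  0 ]
  [ 0  1  -1  0 ]
  [ 0  0   0  1 ]
  [ 0  0   0  0 ]
The reduced form has 3 nonzero rows.

rank = 3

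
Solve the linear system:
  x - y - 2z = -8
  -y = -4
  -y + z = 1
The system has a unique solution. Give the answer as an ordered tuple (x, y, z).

Form the augmented matrix and row-reduce:
  [ 1  -1  -2  |  -8 ]
  [ 0  -1   0  |  -4 ]
  [ 0  -1   1  |   1 ]
ρ2 -> -1·ρ2
ρ3 -> ρ3 + ρ2
ρ1 -> ρ1 + 2·ρ3
ρ1 -> ρ1 + ρ2
Reading off the last column: x = 6, y = 4, z = 5.

(6, 4, 5)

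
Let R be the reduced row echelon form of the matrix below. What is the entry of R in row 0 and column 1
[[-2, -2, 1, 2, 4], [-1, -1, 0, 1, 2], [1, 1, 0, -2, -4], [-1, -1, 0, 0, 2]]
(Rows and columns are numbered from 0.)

Multiply ρ1 by -1/2.
  [  1   1  -1/2  -1  -2 ]
  [ -1  -1     0   1   2 ]
  [  1   1     0  -2  -4 ]
  [ -1  -1     0   0   2 ]
Add ρ1 to ρ2.
  [  1   1  -1/2  -1  -2 ]
  [  0   0  -1/2   0   0 ]
  [  1   1     0  -2  -4 ]
  [ -1  -1     0   0   2 ]
Subtract ρ1 from ρ3.
  [  1   1  -1/2  -1  -2 ]
  [  0   0  -1/2   0   0 ]
  [  0   0   1/2  -1  -2 ]
  [ -1  -1     0   0   2 ]
Add ρ1 to ρ4.
  [ 1  1  -1/2  -1  -2 ]
  [ 0  0  -1/2   0   0 ]
  [ 0  0   1/2  -1  -2 ]
  [ 0  0  -1/2  -1   0 ]
Multiply ρ2 by -2.
  [ 1  1  -1/2  -1  -2 ]
  [ 0  0     1   0   0 ]
  [ 0  0   1/2  -1  -2 ]
  [ 0  0  -1/2  -1   0 ]
Subtract 1/2 times ρ2 from ρ3.
  [ 1  1  -1/2  -1  -2 ]
  [ 0  0     1   0   0 ]
  [ 0  0     0  -1  -2 ]
  [ 0  0  -1/2  -1   0 ]
Add 1/2 times ρ2 to ρ4.
  [ 1  1  -1/2  -1  -2 ]
  [ 0  0     1   0   0 ]
  [ 0  0     0  -1  -2 ]
  [ 0  0     0  -1   0 ]
Multiply ρ3 by -1.
  [ 1  1  -1/2  -1  -2 ]
  [ 0  0     1   0   0 ]
  [ 0  0     0   1   2 ]
  [ 0  0     0  -1   0 ]
Add ρ3 to ρ4.
  [ 1  1  -1/2  -1  -2 ]
  [ 0  0     1   0   0 ]
  [ 0  0     0   1   2 ]
  [ 0  0     0   0   2 ]
Multiply ρ4 by 1/2.
  [ 1  1  -1/2  -1  -2 ]
  [ 0  0     1   0   0 ]
  [ 0  0     0   1   2 ]
  [ 0  0     0   0   1 ]
Subtract 2 times ρ4 from ρ3.
  [ 1  1  -1/2  -1  -2 ]
  [ 0  0     1   0   0 ]
  [ 0  0     0   1   0 ]
  [ 0  0     0   0   1 ]
Add 2 times ρ4 to ρ1.
  [ 1  1  -1/2  -1  0 ]
  [ 0  0     1   0  0 ]
  [ 0  0     0   1  0 ]
  [ 0  0     0   0  1 ]
Add ρ3 to ρ1.
  [ 1  1  -1/2  0  0 ]
  [ 0  0     1  0  0 ]
  [ 0  0     0  1  0 ]
  [ 0  0     0  0  1 ]
Add 1/2 times ρ2 to ρ1.
  [ 1  1  0  0  0 ]
  [ 0  0  1  0  0 ]
  [ 0  0  0  1  0 ]
  [ 0  0  0  0  1 ]

1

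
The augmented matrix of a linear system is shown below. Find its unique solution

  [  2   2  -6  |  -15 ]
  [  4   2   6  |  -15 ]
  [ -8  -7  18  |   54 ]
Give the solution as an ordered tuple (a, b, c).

R1 -> 1/2·R1
  [  1   1  -3  |  -15/2 ]
  [  4   2   6  |    -15 ]
  [ -8  -7  18  |     54 ]
R2 -> R2 − 4·R1
  [  1   1  -3  |  -15/2 ]
  [  0  -2  18  |     15 ]
  [ -8  -7  18  |     54 ]
R3 -> R3 + 8·R1
  [ 1   1  -3  |  -15/2 ]
  [ 0  -2  18  |     15 ]
  [ 0   1  -6  |     -6 ]
R2 -> -1/2·R2
  [ 1  1  -3  |  -15/2 ]
  [ 0  1  -9  |  -15/2 ]
  [ 0  1  -6  |     -6 ]
R3 -> R3 − R2
  [ 1  1  -3  |  -15/2 ]
  [ 0  1  -9  |  -15/2 ]
  [ 0  0   3  |    3/2 ]
R3 -> 1/3·R3
  [ 1  1  -3  |  -15/2 ]
  [ 0  1  -9  |  -15/2 ]
  [ 0  0   1  |    1/2 ]
R2 -> R2 + 9·R3
  [ 1  1  -3  |  -15/2 ]
  [ 0  1   0  |     -3 ]
  [ 0  0   1  |    1/2 ]
R1 -> R1 + 3·R3
  [ 1  1  0  |   -6 ]
  [ 0  1  0  |   -3 ]
  [ 0  0  1  |  1/2 ]
R1 -> R1 − R2
  [ 1  0  0  |   -3 ]
  [ 0  1  0  |   -3 ]
  [ 0  0  1  |  1/2 ]
Reading off the last column: a = -3, b = -3, c = 1/2.

(-3, -3, 1/2)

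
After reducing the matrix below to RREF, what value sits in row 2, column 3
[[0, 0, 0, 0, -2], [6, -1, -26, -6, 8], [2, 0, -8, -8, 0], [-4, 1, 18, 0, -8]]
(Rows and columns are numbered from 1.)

R1 <-> R2
  [  6  -1  -26  -6   8 ]
  [  0   0    0   0  -2 ]
  [  2   0   -8  -8   0 ]
  [ -4   1   18   0  -8 ]
R1 ← 1/6·R1
  [  1  -1/6  -13/3  -1  4/3 ]
  [  0     0      0   0   -2 ]
  [  2     0     -8  -8    0 ]
  [ -4     1     18   0   -8 ]
R3 ← R3 − 2·R1
  [  1  -1/6  -13/3  -1   4/3 ]
  [  0     0      0   0    -2 ]
  [  0   1/3    2/3  -6  -8/3 ]
  [ -4     1     18   0    -8 ]
R4 ← R4 + 4·R1
  [ 1  -1/6  -13/3  -1   4/3 ]
  [ 0     0      0   0    -2 ]
  [ 0   1/3    2/3  -6  -8/3 ]
  [ 0   1/3    2/3  -4  -8/3 ]
R2 <-> R3
  [ 1  -1/6  -13/3  -1   4/3 ]
  [ 0   1/3    2/3  -6  -8/3 ]
  [ 0     0      0   0    -2 ]
  [ 0   1/3    2/3  -4  -8/3 ]
R2 ← 3·R2
  [ 1  -1/6  -13/3   -1   4/3 ]
  [ 0     1      2  -18    -8 ]
  [ 0     0      0    0    -2 ]
  [ 0   1/3    2/3   -4  -8/3 ]
R4 ← R4 − 1/3·R2
  [ 1  -1/6  -13/3   -1  4/3 ]
  [ 0     1      2  -18   -8 ]
  [ 0     0      0    0   -2 ]
  [ 0     0      0    2    0 ]
R3 <-> R4
  [ 1  -1/6  -13/3   -1  4/3 ]
  [ 0     1      2  -18   -8 ]
  [ 0     0      0    2    0 ]
  [ 0     0      0    0   -2 ]
R3 ← 1/2·R3
  [ 1  -1/6  -13/3   -1  4/3 ]
  [ 0     1      2  -18   -8 ]
  [ 0     0      0    1    0 ]
  [ 0     0      0    0   -2 ]
R4 ← -1/2·R4
  [ 1  -1/6  -13/3   -1  4/3 ]
  [ 0     1      2  -18   -8 ]
  [ 0     0      0    1    0 ]
  [ 0     0      0    0    1 ]
R2 ← R2 + 8·R4
  [ 1  -1/6  -13/3   -1  4/3 ]
  [ 0     1      2  -18    0 ]
  [ 0     0      0    1    0 ]
  [ 0     0      0    0    1 ]
R1 ← R1 − 4/3·R4
  [ 1  -1/6  -13/3   -1  0 ]
  [ 0     1      2  -18  0 ]
  [ 0     0      0    1  0 ]
  [ 0     0      0    0  1 ]
R2 ← R2 + 18·R3
  [ 1  -1/6  -13/3  -1  0 ]
  [ 0     1      2   0  0 ]
  [ 0     0      0   1  0 ]
  [ 0     0      0   0  1 ]
R1 ← R1 + R3
  [ 1  -1/6  -13/3  0  0 ]
  [ 0     1      2  0  0 ]
  [ 0     0      0  1  0 ]
  [ 0     0      0  0  1 ]
R1 ← R1 + 1/6·R2
  [ 1  0  -4  0  0 ]
  [ 0  1   2  0  0 ]
  [ 0  0   0  1  0 ]
  [ 0  0   0  0  1 ]

2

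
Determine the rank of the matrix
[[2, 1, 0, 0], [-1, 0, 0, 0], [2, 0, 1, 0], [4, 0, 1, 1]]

R1 := 1/2·R1
R2 := R2 + R1
R3 := R3 − 2·R1
R4 := R4 − 4·R1
R2 := 2·R2
R3 := R3 + R2
R4 := R4 + 2·R2
R4 := R4 − R3
R1 := R1 − 1/2·R2
The reduced form has 4 nonzero rows.

rank = 4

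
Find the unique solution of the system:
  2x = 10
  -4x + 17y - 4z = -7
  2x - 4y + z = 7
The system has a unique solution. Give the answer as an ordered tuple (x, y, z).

(5, 1, 1)

Form the augmented matrix and row-reduce:
  [  2   0   0  |  10 ]
  [ -4  17  -4  |  -7 ]
  [  2  -4   1  |   7 ]
ρ1 := 1/2·ρ1
ρ2 := ρ2 + 4·ρ1
ρ3 := ρ3 − 2·ρ1
ρ2 := 1/17·ρ2
ρ3 := ρ3 + 4·ρ2
ρ3 := 17·ρ3
ρ2 := ρ2 + 4/17·ρ3
Reading off the last column: x = 5, y = 1, z = 1.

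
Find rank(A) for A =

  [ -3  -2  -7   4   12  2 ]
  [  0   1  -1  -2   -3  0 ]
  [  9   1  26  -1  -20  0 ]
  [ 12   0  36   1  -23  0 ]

rank = 4

r1 -> -1/3·r1
  [  1  2/3  7/3  -4/3   -4  -2/3 ]
  [  0    1   -1    -2   -3     0 ]
  [  9    1   26    -1  -20     0 ]
  [ 12    0   36     1  -23     0 ]
r3 -> r3 − 9·r1
  [  1  2/3  7/3  -4/3   -4  -2/3 ]
  [  0    1   -1    -2   -3     0 ]
  [  0   -5    5    11   16     6 ]
  [ 12    0   36     1  -23     0 ]
r4 -> r4 − 12·r1
  [ 1  2/3  7/3  -4/3  -4  -2/3 ]
  [ 0    1   -1    -2  -3     0 ]
  [ 0   -5    5    11  16     6 ]
  [ 0   -8    8    17  25     8 ]
r3 -> r3 + 5·r2
  [ 1  2/3  7/3  -4/3  -4  -2/3 ]
  [ 0    1   -1    -2  -3     0 ]
  [ 0    0    0     1   1     6 ]
  [ 0   -8    8    17  25     8 ]
r4 -> r4 + 8·r2
  [ 1  2/3  7/3  -4/3  -4  -2/3 ]
  [ 0    1   -1    -2  -3     0 ]
  [ 0    0    0     1   1     6 ]
  [ 0    0    0     1   1     8 ]
r4 -> r4 − r3
  [ 1  2/3  7/3  -4/3  -4  -2/3 ]
  [ 0    1   -1    -2  -3     0 ]
  [ 0    0    0     1   1     6 ]
  [ 0    0    0     0   0     2 ]
r4 -> 1/2·r4
  [ 1  2/3  7/3  -4/3  -4  -2/3 ]
  [ 0    1   -1    -2  -3     0 ]
  [ 0    0    0     1   1     6 ]
  [ 0    0    0     0   0     1 ]
r3 -> r3 − 6·r4
  [ 1  2/3  7/3  -4/3  -4  -2/3 ]
  [ 0    1   -1    -2  -3     0 ]
  [ 0    0    0     1   1     0 ]
  [ 0    0    0     0   0     1 ]
r1 -> r1 + 2/3·r4
  [ 1  2/3  7/3  -4/3  -4  0 ]
  [ 0    1   -1    -2  -3  0 ]
  [ 0    0    0     1   1  0 ]
  [ 0    0    0     0   0  1 ]
r2 -> r2 + 2·r3
  [ 1  2/3  7/3  -4/3  -4  0 ]
  [ 0    1   -1     0  -1  0 ]
  [ 0    0    0     1   1  0 ]
  [ 0    0    0     0   0  1 ]
r1 -> r1 + 4/3·r3
  [ 1  2/3  7/3  0  -8/3  0 ]
  [ 0    1   -1  0    -1  0 ]
  [ 0    0    0  1     1  0 ]
  [ 0    0    0  0     0  1 ]
r1 -> r1 − 2/3·r2
  [ 1  0   3  0  -2  0 ]
  [ 0  1  -1  0  -1  0 ]
  [ 0  0   0  1   1  0 ]
  [ 0  0   0  0   0  1 ]
The reduced form has 4 nonzero rows.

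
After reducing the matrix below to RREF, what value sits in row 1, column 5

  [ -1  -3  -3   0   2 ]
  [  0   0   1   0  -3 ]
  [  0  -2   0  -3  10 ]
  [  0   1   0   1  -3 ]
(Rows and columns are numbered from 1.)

R1 := -1·R1
  [ 1   3  3   0  -2 ]
  [ 0   0  1   0  -3 ]
  [ 0  -2  0  -3  10 ]
  [ 0   1  0   1  -3 ]
R2 <=> R3
  [ 1   3  3   0  -2 ]
  [ 0  -2  0  -3  10 ]
  [ 0   0  1   0  -3 ]
  [ 0   1  0   1  -3 ]
R2 := -1/2·R2
  [ 1  3  3    0  -2 ]
  [ 0  1  0  3/2  -5 ]
  [ 0  0  1    0  -3 ]
  [ 0  1  0    1  -3 ]
R4 := R4 − R2
  [ 1  3  3     0  -2 ]
  [ 0  1  0   3/2  -5 ]
  [ 0  0  1     0  -3 ]
  [ 0  0  0  -1/2   2 ]
R4 := -2·R4
  [ 1  3  3    0  -2 ]
  [ 0  1  0  3/2  -5 ]
  [ 0  0  1    0  -3 ]
  [ 0  0  0    1  -4 ]
R2 := R2 − 3/2·R4
  [ 1  3  3  0  -2 ]
  [ 0  1  0  0   1 ]
  [ 0  0  1  0  -3 ]
  [ 0  0  0  1  -4 ]
R1 := R1 − 3·R3
  [ 1  3  0  0   7 ]
  [ 0  1  0  0   1 ]
  [ 0  0  1  0  -3 ]
  [ 0  0  0  1  -4 ]
R1 := R1 − 3·R2
  [ 1  0  0  0   4 ]
  [ 0  1  0  0   1 ]
  [ 0  0  1  0  -3 ]
  [ 0  0  0  1  -4 ]

4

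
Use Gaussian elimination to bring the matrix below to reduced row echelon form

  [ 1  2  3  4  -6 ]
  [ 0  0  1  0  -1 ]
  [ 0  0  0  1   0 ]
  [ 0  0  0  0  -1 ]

ρ4 → -1·ρ4
  [ 1  2  3  4  -6 ]
  [ 0  0  1  0  -1 ]
  [ 0  0  0  1   0 ]
  [ 0  0  0  0   1 ]
ρ2 → ρ2 + ρ4
  [ 1  2  3  4  -6 ]
  [ 0  0  1  0   0 ]
  [ 0  0  0  1   0 ]
  [ 0  0  0  0   1 ]
ρ1 → ρ1 + 6·ρ4
  [ 1  2  3  4  0 ]
  [ 0  0  1  0  0 ]
  [ 0  0  0  1  0 ]
  [ 0  0  0  0  1 ]
ρ1 → ρ1 − 4·ρ3
  [ 1  2  3  0  0 ]
  [ 0  0  1  0  0 ]
  [ 0  0  0  1  0 ]
  [ 0  0  0  0  1 ]
ρ1 → ρ1 − 3·ρ2
  [ 1  2  0  0  0 ]
  [ 0  0  1  0  0 ]
  [ 0  0  0  1  0 ]
  [ 0  0  0  0  1 ]

[[1, 2, 0, 0, 0], [0, 0, 1, 0, 0], [0, 0, 0, 1, 0], [0, 0, 0, 0, 1]]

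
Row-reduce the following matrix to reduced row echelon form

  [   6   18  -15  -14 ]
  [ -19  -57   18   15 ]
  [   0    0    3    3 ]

Multiply ρ1 by 1/6.
  [   1    3  -5/2  -7/3 ]
  [ -19  -57    18    15 ]
  [   0    0     3     3 ]
Add 19 times ρ1 to ρ2.
  [ 1  3   -5/2   -7/3 ]
  [ 0  0  -59/2  -88/3 ]
  [ 0  0      3      3 ]
Multiply ρ2 by -2/59.
  [ 1  3  -5/2     -7/3 ]
  [ 0  0     1  176/177 ]
  [ 0  0     3        3 ]
Subtract 3 times ρ2 from ρ3.
  [ 1  3  -5/2     -7/3 ]
  [ 0  0     1  176/177 ]
  [ 0  0     0     1/59 ]
Multiply ρ3 by 59.
  [ 1  3  -5/2     -7/3 ]
  [ 0  0     1  176/177 ]
  [ 0  0     0        1 ]
Subtract 176/177 times ρ3 from ρ2.
  [ 1  3  -5/2  -7/3 ]
  [ 0  0     1     0 ]
  [ 0  0     0     1 ]
Add 7/3 times ρ3 to ρ1.
  [ 1  3  -5/2  0 ]
  [ 0  0     1  0 ]
  [ 0  0     0  1 ]
Add 5/2 times ρ2 to ρ1.
  [ 1  3  0  0 ]
  [ 0  0  1  0 ]
  [ 0  0  0  1 ]

[[1, 3, 0, 0], [0, 0, 1, 0], [0, 0, 0, 1]]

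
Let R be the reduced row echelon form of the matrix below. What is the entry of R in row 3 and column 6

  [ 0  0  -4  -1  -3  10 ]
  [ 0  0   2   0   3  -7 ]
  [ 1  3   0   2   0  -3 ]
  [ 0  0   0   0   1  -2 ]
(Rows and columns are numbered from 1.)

-2

R1 <-> R3
  [ 1  3   0   2   0  -3 ]
  [ 0  0   2   0   3  -7 ]
  [ 0  0  -4  -1  -3  10 ]
  [ 0  0   0   0   1  -2 ]
R2 ← 1/2·R2
  [ 1  3   0   2    0    -3 ]
  [ 0  0   1   0  3/2  -7/2 ]
  [ 0  0  -4  -1   -3    10 ]
  [ 0  0   0   0    1    -2 ]
R3 ← R3 + 4·R2
  [ 1  3  0   2    0    -3 ]
  [ 0  0  1   0  3/2  -7/2 ]
  [ 0  0  0  -1    3    -4 ]
  [ 0  0  0   0    1    -2 ]
R3 ← -1·R3
  [ 1  3  0  2    0    -3 ]
  [ 0  0  1  0  3/2  -7/2 ]
  [ 0  0  0  1   -3     4 ]
  [ 0  0  0  0    1    -2 ]
R3 ← R3 + 3·R4
  [ 1  3  0  2    0    -3 ]
  [ 0  0  1  0  3/2  -7/2 ]
  [ 0  0  0  1    0    -2 ]
  [ 0  0  0  0    1    -2 ]
R2 ← R2 − 3/2·R4
  [ 1  3  0  2  0    -3 ]
  [ 0  0  1  0  0  -1/2 ]
  [ 0  0  0  1  0    -2 ]
  [ 0  0  0  0  1    -2 ]
R1 ← R1 − 2·R3
  [ 1  3  0  0  0     1 ]
  [ 0  0  1  0  0  -1/2 ]
  [ 0  0  0  1  0    -2 ]
  [ 0  0  0  0  1    -2 ]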